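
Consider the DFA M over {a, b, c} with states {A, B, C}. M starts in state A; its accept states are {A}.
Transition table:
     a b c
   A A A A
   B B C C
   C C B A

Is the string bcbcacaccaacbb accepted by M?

accepted

A --b--> A
A --c--> A
A --b--> A
A --c--> A
A --a--> A
A --c--> A
A --a--> A
A --c--> A
A --c--> A
A --a--> A
A --a--> A
A --c--> A
A --b--> A
A --b--> A
End in state A, which is an accepting state.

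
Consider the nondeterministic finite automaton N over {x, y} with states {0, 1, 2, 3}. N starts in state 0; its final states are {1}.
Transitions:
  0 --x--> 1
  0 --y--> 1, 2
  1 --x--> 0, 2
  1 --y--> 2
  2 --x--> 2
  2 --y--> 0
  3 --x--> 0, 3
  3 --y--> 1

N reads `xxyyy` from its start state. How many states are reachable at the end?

Start: {0}
read x: {1}
read x: {0, 2}
read y: {0, 1, 2}
read y: {0, 1, 2}
read y: {0, 1, 2}
Final reachable set {0, 1, 2} has 3 states.

3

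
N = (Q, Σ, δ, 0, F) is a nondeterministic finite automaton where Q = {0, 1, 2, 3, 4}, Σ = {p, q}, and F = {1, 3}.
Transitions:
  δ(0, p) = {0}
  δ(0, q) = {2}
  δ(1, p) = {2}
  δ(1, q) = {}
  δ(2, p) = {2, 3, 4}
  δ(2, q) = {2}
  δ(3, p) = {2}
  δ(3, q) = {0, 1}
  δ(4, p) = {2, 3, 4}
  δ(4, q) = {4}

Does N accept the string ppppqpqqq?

rejected

Start: {0}
read p: {0}
read p: {0}
read p: {0}
read p: {0}
read q: {2}
read p: {2, 3, 4}
read q: {0, 1, 2, 4}
read q: {2, 4}
read q: {2, 4}
Reachable ∩ accepting = {} — empty.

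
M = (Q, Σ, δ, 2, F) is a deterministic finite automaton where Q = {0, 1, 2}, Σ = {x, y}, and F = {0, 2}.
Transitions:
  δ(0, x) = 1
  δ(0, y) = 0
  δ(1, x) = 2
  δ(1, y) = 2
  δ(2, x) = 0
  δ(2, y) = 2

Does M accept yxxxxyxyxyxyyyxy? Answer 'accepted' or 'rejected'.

accepted

2 --y--> 2
2 --x--> 0
0 --x--> 1
1 --x--> 2
2 --x--> 0
0 --y--> 0
0 --x--> 1
1 --y--> 2
2 --x--> 0
0 --y--> 0
0 --x--> 1
1 --y--> 2
2 --y--> 2
2 --y--> 2
2 --x--> 0
0 --y--> 0
End in state 0, which is an accepting state.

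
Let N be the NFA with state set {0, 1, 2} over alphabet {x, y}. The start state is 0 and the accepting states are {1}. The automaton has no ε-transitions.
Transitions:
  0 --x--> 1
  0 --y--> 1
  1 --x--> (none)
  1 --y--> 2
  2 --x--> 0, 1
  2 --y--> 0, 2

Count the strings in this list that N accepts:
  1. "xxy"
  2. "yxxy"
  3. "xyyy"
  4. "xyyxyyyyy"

2

"xxy": rejected
"yxxy": rejected
"xyyy": accepted
"xyyxyyyyy": accepted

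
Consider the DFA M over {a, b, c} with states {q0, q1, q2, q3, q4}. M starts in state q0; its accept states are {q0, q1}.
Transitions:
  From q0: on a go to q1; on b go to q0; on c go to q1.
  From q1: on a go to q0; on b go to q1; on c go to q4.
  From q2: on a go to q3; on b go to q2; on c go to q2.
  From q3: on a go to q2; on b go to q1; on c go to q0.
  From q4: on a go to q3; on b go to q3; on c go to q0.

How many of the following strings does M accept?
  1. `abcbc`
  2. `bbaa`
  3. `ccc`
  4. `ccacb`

`abcbc`: accepted
`bbaa`: accepted
`ccc`: accepted
`ccacb`: accepted

4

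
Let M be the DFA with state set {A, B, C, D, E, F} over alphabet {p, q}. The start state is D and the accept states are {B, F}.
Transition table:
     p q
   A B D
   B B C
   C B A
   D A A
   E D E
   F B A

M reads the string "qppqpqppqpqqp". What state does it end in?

B

D --q--> A
A --p--> B
B --p--> B
B --q--> C
C --p--> B
B --q--> C
C --p--> B
B --p--> B
B --q--> C
C --p--> B
B --q--> C
C --q--> A
A --p--> B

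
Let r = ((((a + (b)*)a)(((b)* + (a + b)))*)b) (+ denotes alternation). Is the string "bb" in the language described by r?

no

No split of bb into u·v has (((a+(b)*)a)(((b)*+(a+b)))*) matching u and b matching v.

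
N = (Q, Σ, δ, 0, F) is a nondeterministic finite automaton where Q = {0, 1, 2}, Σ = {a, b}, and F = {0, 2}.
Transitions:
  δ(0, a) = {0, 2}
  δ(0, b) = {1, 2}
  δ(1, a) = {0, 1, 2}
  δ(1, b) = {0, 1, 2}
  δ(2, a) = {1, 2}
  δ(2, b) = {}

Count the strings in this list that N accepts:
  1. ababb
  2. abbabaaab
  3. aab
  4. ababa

4

ababb: accepted
abbabaaab: accepted
aab: accepted
ababa: accepted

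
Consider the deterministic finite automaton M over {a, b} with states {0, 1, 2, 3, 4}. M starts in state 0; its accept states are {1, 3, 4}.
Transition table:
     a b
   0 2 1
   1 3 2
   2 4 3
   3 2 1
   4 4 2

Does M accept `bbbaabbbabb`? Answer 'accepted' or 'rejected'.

0 --b--> 1
1 --b--> 2
2 --b--> 3
3 --a--> 2
2 --a--> 4
4 --b--> 2
2 --b--> 3
3 --b--> 1
1 --a--> 3
3 --b--> 1
1 --b--> 2
End in state 2, which is not an accepting state.

rejected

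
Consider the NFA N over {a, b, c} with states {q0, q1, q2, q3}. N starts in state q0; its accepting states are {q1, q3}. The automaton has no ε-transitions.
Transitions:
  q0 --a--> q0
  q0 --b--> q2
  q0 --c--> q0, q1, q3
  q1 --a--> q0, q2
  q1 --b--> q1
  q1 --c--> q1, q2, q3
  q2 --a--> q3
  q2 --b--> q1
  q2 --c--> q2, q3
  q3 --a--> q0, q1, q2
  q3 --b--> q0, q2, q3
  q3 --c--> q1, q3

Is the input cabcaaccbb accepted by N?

Start: {q0}
read c: {q0, q1, q3}
read a: {q0, q1, q2}
read b: {q1, q2}
read c: {q1, q2, q3}
read a: {q0, q1, q2, q3}
read a: {q0, q1, q2, q3}
read c: {q0, q1, q2, q3}
read c: {q0, q1, q2, q3}
read b: {q0, q1, q2, q3}
read b: {q0, q1, q2, q3}
Reachable ∩ accepting = {q1, q3} — nonempty.

accepted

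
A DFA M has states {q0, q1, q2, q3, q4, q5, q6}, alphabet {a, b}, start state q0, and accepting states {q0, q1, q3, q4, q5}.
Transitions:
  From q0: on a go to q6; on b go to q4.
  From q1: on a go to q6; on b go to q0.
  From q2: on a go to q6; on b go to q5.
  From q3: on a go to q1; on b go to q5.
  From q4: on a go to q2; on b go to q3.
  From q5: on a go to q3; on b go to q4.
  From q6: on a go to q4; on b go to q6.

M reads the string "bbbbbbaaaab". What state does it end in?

q3

q0 --b--> q4
q4 --b--> q3
q3 --b--> q5
q5 --b--> q4
q4 --b--> q3
q3 --b--> q5
q5 --a--> q3
q3 --a--> q1
q1 --a--> q6
q6 --a--> q4
q4 --b--> q3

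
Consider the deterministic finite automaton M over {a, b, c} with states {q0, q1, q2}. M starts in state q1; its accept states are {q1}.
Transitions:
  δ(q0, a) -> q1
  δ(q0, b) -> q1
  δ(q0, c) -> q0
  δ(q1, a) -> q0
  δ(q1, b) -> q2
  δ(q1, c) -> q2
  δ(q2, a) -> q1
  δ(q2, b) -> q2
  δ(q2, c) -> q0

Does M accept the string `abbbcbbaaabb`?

rejected

q1 --a--> q0
q0 --b--> q1
q1 --b--> q2
q2 --b--> q2
q2 --c--> q0
q0 --b--> q1
q1 --b--> q2
q2 --a--> q1
q1 --a--> q0
q0 --a--> q1
q1 --b--> q2
q2 --b--> q2
End in state q2, which is not an accepting state.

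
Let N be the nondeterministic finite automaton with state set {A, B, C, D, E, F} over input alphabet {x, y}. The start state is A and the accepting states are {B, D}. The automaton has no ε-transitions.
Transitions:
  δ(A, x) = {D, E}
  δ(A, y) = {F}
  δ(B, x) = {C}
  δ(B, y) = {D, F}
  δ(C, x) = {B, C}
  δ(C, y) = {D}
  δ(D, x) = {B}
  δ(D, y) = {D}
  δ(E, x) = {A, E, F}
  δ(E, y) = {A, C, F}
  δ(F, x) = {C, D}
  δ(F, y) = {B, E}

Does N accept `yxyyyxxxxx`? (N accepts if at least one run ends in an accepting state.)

Start: {A}
read y: {F}
read x: {C, D}
read y: {D}
read y: {D}
read y: {D}
read x: {B}
read x: {C}
read x: {B, C}
read x: {B, C}
read x: {B, C}
Reachable ∩ accepting = {B} — nonempty.

accepted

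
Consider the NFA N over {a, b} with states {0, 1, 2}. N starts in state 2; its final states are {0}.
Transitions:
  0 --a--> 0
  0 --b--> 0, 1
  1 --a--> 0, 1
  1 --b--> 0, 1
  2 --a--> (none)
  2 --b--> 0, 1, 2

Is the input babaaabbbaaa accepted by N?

accepted

Start: {2}
read b: {0, 1, 2}
read a: {0, 1}
read b: {0, 1}
read a: {0, 1}
read a: {0, 1}
read a: {0, 1}
read b: {0, 1}
read b: {0, 1}
read b: {0, 1}
read a: {0, 1}
read a: {0, 1}
read a: {0, 1}
Reachable ∩ accepting = {0} — nonempty.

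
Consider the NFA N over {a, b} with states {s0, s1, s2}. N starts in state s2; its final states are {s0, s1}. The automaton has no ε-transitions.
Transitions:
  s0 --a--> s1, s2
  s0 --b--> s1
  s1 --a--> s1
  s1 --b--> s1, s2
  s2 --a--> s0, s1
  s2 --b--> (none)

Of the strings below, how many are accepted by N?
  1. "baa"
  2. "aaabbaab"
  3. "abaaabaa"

2

"baa": rejected
"aaabbaab": accepted
"abaaabaa": accepted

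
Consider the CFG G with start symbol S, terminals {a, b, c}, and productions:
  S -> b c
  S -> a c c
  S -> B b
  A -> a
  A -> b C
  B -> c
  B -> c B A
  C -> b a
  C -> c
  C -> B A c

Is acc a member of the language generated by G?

S ⇒ acc

yes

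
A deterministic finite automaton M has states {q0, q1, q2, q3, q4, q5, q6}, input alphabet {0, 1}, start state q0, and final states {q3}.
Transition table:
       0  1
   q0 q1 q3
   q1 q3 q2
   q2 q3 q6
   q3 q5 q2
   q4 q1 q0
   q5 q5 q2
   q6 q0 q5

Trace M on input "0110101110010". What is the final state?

q3

q0 --0--> q1
q1 --1--> q2
q2 --1--> q6
q6 --0--> q0
q0 --1--> q3
q3 --0--> q5
q5 --1--> q2
q2 --1--> q6
q6 --1--> q5
q5 --0--> q5
q5 --0--> q5
q5 --1--> q2
q2 --0--> q3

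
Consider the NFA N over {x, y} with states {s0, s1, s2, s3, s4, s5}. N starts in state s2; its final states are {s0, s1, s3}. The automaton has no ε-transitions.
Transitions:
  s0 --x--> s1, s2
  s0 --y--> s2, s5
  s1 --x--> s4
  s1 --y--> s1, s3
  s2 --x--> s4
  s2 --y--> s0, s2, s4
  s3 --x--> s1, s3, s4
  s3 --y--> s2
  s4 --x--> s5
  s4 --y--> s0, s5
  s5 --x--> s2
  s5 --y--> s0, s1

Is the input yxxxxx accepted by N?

Start: {s2}
read y: {s0, s2, s4}
read x: {s1, s2, s4, s5}
read x: {s2, s4, s5}
read x: {s2, s4, s5}
read x: {s2, s4, s5}
read x: {s2, s4, s5}
Reachable ∩ accepting = {} — empty.

rejected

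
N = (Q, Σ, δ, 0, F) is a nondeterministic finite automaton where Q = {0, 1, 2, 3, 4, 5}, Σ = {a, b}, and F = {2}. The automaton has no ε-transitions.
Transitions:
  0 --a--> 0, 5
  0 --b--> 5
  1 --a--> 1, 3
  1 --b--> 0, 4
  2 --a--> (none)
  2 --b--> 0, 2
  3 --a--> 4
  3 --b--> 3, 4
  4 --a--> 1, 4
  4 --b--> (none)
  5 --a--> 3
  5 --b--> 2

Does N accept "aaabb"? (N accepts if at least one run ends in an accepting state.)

Start: {0}
read a: {0, 5}
read a: {0, 3, 5}
read a: {0, 3, 4, 5}
read b: {2, 3, 4, 5}
read b: {0, 2, 3, 4}
Reachable ∩ accepting = {2} — nonempty.

accepted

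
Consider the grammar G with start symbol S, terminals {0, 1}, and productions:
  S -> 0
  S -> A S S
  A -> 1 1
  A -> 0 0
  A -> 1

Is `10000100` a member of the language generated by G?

S ⇒ ASS ⇒ 1SS ⇒ 10S ⇒ 10ASS ⇒ 1000SS ⇒ 10000S ⇒ 10000ASS ⇒ 100001SS ⇒ 1000010S ⇒ 10000100

yes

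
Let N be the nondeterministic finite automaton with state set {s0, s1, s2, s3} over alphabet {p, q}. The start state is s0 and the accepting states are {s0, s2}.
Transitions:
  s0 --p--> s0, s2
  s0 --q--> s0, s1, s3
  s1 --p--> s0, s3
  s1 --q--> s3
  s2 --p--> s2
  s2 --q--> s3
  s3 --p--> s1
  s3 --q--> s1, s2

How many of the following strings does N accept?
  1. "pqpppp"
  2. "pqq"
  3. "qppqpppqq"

"pqpppp": accepted
"pqq": accepted
"qppqpppqq": accepted

3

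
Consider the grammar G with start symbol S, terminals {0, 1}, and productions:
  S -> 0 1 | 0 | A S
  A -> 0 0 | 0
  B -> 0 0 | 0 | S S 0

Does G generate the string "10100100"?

no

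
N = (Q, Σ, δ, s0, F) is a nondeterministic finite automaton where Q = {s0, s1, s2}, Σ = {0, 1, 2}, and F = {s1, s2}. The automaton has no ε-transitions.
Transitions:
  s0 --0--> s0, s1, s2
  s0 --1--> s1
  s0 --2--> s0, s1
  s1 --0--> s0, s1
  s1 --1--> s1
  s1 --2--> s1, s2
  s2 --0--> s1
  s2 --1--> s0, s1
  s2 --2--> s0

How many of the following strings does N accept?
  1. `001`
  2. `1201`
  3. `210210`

3

`001`: accepted
`1201`: accepted
`210210`: accepted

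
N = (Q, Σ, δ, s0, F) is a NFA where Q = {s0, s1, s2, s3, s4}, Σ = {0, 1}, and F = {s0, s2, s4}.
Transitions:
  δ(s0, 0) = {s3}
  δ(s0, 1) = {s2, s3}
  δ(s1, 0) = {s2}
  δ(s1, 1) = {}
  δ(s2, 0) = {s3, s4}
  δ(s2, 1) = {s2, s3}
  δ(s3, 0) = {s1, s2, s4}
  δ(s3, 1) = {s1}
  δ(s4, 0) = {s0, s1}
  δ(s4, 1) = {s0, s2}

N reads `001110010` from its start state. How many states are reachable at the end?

4

Start: {s0}
read 0: {s3}
read 0: {s1, s2, s4}
read 1: {s0, s2, s3}
read 1: {s1, s2, s3}
read 1: {s1, s2, s3}
read 0: {s1, s2, s3, s4}
read 0: {s0, s1, s2, s3, s4}
read 1: {s0, s1, s2, s3}
read 0: {s1, s2, s3, s4}
Final reachable set {s1, s2, s3, s4} has 4 states.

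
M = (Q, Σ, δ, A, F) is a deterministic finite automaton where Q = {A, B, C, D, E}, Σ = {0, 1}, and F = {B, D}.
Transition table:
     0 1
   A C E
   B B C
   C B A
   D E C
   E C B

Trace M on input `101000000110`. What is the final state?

C

A --1--> E
E --0--> C
C --1--> A
A --0--> C
C --0--> B
B --0--> B
B --0--> B
B --0--> B
B --0--> B
B --1--> C
C --1--> A
A --0--> C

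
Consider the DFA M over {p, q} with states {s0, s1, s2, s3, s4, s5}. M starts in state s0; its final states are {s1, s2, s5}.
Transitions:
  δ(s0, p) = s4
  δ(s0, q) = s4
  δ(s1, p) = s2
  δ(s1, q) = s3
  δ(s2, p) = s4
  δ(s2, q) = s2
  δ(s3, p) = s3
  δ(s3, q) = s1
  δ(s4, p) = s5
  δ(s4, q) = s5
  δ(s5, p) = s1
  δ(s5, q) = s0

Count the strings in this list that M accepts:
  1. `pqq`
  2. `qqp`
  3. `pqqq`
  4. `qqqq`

1

`pqq`: rejected
`qqp`: accepted
`pqqq`: rejected
`qqqq`: rejected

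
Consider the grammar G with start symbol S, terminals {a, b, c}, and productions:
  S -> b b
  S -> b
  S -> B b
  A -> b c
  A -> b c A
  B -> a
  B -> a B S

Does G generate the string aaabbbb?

S ⇒ Bb ⇒ aBSb ⇒ aaBSSb ⇒ aaaSSb ⇒ aaabSb ⇒ aaabbbb

yes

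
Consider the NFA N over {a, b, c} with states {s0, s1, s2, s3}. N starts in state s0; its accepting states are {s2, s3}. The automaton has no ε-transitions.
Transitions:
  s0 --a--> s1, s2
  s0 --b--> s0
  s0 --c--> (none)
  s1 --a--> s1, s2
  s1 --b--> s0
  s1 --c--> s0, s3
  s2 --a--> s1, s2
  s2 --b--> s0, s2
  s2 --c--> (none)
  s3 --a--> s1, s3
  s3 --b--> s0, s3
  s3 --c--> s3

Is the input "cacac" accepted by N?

rejected

Start: {s0}
read c: {}
The reachable set is empty and stays empty for the remaining 4 symbols.
Reachable ∩ accepting = {} — empty.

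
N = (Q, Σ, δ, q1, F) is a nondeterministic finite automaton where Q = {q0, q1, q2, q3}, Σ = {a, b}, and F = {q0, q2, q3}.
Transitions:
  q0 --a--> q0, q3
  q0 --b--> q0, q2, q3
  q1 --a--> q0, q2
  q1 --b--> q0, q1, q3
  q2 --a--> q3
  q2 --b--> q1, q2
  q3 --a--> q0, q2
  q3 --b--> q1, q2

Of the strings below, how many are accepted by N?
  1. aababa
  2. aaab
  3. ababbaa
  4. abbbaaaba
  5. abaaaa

5

aababa: accepted
aaab: accepted
ababbaa: accepted
abbbaaaba: accepted
abaaaa: accepted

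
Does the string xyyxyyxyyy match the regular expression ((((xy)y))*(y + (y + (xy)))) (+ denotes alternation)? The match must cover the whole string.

Split as xyyxyyxyy·y: (((xy)y))* matches xyyxyyxyy and (y+(y+(xy))) matches y.

yes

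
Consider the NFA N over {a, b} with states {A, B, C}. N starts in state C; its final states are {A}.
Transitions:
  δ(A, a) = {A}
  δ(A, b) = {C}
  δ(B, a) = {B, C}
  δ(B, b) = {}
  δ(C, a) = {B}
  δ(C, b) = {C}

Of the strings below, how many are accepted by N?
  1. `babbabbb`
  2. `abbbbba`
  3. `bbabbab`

0

`babbabbb`: rejected
`abbbbba`: rejected
`bbabbab`: rejected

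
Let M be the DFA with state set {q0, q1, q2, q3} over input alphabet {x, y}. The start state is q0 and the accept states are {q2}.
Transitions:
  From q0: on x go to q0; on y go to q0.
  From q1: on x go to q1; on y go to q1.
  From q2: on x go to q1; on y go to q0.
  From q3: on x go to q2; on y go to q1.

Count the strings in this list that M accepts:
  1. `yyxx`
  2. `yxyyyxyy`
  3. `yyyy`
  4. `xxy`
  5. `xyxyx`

`yyxx`: rejected
`yxyyyxyy`: rejected
`yyyy`: rejected
`xxy`: rejected
`xyxyx`: rejected

0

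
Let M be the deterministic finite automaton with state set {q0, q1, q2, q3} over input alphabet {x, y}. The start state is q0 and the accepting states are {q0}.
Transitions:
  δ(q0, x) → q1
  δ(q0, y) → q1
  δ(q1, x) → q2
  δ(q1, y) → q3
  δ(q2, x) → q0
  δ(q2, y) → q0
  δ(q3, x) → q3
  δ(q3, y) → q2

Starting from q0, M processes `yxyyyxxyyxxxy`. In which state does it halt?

q1

q0 --y--> q1
q1 --x--> q2
q2 --y--> q0
q0 --y--> q1
q1 --y--> q3
q3 --x--> q3
q3 --x--> q3
q3 --y--> q2
q2 --y--> q0
q0 --x--> q1
q1 --x--> q2
q2 --x--> q0
q0 --y--> q1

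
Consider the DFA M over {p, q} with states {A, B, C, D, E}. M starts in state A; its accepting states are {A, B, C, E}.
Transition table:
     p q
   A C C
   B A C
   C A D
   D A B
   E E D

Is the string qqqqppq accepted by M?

A --q--> C
C --q--> D
D --q--> B
B --q--> C
C --p--> A
A --p--> C
C --q--> D
End in state D, which is not an accepting state.

rejected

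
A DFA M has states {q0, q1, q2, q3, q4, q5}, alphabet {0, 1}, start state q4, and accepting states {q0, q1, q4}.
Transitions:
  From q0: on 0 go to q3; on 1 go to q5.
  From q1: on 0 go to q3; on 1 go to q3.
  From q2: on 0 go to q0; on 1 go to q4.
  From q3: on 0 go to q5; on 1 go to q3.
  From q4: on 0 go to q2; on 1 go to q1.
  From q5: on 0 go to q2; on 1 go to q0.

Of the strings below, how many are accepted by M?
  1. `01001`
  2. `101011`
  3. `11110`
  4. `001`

0

`01001`: rejected
`101011`: rejected
`11110`: rejected
`001`: rejected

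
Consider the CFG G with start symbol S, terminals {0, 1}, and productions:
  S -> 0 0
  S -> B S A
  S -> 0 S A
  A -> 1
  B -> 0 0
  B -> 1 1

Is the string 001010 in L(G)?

no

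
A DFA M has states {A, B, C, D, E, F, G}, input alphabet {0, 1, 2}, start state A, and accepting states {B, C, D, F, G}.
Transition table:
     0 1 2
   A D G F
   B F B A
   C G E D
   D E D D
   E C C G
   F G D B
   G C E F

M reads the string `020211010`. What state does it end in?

A --0--> D
D --2--> D
D --0--> E
E --2--> G
G --1--> E
E --1--> C
C --0--> G
G --1--> E
E --0--> C

C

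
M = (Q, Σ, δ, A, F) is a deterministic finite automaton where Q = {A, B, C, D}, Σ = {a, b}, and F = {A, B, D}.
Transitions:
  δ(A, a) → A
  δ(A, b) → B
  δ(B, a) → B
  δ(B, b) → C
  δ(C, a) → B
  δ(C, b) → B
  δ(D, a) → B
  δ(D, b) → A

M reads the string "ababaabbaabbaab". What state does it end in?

A --a--> A
A --b--> B
B --a--> B
B --b--> C
C --a--> B
B --a--> B
B --b--> C
C --b--> B
B --a--> B
B --a--> B
B --b--> C
C --b--> B
B --a--> B
B --a--> B
B --b--> C

C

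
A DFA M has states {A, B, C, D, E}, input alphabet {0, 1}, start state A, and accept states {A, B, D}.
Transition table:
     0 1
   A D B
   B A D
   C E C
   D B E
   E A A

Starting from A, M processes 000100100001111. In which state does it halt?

A

A --0--> D
D --0--> B
B --0--> A
A --1--> B
B --0--> A
A --0--> D
D --1--> E
E --0--> A
A --0--> D
D --0--> B
B --0--> A
A --1--> B
B --1--> D
D --1--> E
E --1--> A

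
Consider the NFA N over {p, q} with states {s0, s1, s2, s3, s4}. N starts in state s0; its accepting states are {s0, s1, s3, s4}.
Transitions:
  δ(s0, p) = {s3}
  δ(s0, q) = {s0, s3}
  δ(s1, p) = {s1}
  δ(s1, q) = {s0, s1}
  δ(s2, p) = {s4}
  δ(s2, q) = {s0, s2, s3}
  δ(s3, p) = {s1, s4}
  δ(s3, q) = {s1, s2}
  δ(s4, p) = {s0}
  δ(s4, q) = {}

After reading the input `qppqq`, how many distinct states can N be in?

Start: {s0}
read q: {s0, s3}
read p: {s1, s3, s4}
read p: {s0, s1, s4}
read q: {s0, s1, s3}
read q: {s0, s1, s2, s3}
Final reachable set {s0, s1, s2, s3} has 4 states.

4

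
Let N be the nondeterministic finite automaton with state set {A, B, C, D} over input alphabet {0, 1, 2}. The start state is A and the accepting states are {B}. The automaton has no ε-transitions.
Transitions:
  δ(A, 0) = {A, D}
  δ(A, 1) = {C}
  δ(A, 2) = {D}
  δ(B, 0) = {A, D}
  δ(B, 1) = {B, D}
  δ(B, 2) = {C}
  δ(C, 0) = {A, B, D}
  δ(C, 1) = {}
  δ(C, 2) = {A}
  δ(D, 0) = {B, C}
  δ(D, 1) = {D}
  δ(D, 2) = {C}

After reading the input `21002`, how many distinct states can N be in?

Start: {A}
read 2: {D}
read 1: {D}
read 0: {B, C}
read 0: {A, B, D}
read 2: {C, D}
Final reachable set {C, D} has 2 states.

2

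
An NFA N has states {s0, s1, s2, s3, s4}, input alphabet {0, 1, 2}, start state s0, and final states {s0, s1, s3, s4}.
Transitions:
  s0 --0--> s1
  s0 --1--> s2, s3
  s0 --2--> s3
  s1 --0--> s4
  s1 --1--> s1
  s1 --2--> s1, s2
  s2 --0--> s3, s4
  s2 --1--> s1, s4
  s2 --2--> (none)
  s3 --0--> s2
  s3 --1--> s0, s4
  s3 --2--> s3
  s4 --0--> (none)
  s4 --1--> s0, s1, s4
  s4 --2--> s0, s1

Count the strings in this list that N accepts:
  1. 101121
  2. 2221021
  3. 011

101121: accepted
2221021: accepted
011: accepted

3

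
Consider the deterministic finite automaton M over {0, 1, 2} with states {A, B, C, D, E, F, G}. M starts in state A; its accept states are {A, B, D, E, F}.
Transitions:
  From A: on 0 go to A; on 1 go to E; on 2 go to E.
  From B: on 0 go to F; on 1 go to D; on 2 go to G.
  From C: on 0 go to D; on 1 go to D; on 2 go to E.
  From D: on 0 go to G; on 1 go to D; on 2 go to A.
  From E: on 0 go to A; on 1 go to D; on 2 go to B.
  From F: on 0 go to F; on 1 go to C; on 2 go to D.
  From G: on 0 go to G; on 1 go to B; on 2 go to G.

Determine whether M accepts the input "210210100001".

A --2--> E
E --1--> D
D --0--> G
G --2--> G
G --1--> B
B --0--> F
F --1--> C
C --0--> D
D --0--> G
G --0--> G
G --0--> G
G --1--> B
End in state B, which is an accepting state.

accepted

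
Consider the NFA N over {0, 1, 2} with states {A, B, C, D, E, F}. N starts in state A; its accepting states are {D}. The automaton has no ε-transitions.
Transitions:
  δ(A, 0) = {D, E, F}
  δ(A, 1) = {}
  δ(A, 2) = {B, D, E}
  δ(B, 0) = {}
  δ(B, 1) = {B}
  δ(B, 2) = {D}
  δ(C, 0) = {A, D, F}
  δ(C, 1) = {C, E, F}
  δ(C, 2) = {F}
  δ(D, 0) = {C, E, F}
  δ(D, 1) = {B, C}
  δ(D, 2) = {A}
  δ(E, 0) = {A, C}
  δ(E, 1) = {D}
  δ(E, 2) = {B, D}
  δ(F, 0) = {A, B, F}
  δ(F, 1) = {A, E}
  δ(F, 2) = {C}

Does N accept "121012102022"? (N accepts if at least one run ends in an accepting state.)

Start: {A}
read 1: {}
The reachable set is empty and stays empty for the remaining 11 symbols.
Reachable ∩ accepting = {} — empty.

rejected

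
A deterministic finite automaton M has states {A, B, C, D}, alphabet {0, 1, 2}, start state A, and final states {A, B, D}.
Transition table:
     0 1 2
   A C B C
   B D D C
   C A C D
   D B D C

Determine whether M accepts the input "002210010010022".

A --0--> C
C --0--> A
A --2--> C
C --2--> D
D --1--> D
D --0--> B
B --0--> D
D --1--> D
D --0--> B
B --0--> D
D --1--> D
D --0--> B
B --0--> D
D --2--> C
C --2--> D
End in state D, which is an accepting state.

accepted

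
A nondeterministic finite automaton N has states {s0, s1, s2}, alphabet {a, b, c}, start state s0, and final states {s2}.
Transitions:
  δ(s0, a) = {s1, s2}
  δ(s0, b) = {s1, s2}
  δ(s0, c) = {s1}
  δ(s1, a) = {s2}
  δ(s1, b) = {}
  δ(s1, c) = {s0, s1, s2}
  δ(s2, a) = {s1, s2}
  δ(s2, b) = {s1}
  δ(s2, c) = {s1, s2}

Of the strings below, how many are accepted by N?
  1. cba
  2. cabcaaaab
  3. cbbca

cba: rejected
cabcaaaab: rejected
cbbca: rejected

0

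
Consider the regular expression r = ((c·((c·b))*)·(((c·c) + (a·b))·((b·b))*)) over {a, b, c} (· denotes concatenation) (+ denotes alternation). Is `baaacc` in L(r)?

No split of baaacc into u·v has (c·((c·b))*) matching u and (((c·c)+(a·b))·((b·b))*) matching v.

no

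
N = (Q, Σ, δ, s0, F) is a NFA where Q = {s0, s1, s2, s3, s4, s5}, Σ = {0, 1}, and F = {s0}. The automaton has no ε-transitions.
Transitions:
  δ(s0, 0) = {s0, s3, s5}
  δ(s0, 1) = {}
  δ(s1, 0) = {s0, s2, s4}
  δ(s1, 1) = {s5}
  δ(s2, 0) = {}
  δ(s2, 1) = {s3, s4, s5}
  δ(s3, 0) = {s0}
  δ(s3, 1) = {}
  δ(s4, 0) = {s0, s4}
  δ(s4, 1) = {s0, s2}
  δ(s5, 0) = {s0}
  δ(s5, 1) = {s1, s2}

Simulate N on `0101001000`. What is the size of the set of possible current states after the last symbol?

Start: {s0}
read 0: {s0, s3, s5}
read 1: {s1, s2}
read 0: {s0, s2, s4}
read 1: {s0, s2, s3, s4, s5}
read 0: {s0, s3, s4, s5}
read 0: {s0, s3, s4, s5}
read 1: {s0, s1, s2}
read 0: {s0, s2, s3, s4, s5}
read 0: {s0, s3, s4, s5}
read 0: {s0, s3, s4, s5}
Final reachable set {s0, s3, s4, s5} has 4 states.

4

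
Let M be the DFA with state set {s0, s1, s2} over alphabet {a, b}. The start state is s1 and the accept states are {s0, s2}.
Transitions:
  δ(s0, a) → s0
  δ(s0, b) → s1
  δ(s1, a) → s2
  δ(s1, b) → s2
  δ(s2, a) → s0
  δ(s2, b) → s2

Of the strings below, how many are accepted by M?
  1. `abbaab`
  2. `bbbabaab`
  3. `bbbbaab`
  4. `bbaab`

0

`abbaab`: rejected
`bbbabaab`: rejected
`bbbbaab`: rejected
`bbaab`: rejected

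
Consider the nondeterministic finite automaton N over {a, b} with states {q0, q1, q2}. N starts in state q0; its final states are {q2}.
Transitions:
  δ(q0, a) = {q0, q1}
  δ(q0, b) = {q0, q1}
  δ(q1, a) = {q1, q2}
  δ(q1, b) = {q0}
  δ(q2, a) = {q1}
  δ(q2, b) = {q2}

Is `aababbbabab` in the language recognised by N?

Start: {q0}
read a: {q0, q1}
read a: {q0, q1, q2}
read b: {q0, q1, q2}
read a: {q0, q1, q2}
read b: {q0, q1, q2}
read b: {q0, q1, q2}
read b: {q0, q1, q2}
read a: {q0, q1, q2}
read b: {q0, q1, q2}
read a: {q0, q1, q2}
read b: {q0, q1, q2}
Reachable ∩ accepting = {q2} — nonempty.

accepted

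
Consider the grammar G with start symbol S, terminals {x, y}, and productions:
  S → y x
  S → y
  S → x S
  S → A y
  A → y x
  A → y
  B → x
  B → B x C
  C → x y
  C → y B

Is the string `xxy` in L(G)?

S ⇒ xS ⇒ xxS ⇒ xxy

yes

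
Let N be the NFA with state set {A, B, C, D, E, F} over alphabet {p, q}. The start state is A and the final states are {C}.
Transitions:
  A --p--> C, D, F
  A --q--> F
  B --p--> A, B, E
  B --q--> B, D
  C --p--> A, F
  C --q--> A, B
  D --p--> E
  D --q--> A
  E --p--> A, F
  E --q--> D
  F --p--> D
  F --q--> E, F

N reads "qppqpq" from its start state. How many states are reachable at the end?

1

Start: {A}
read q: {F}
read p: {D}
read p: {E}
read q: {D}
read p: {E}
read q: {D}
Final reachable set {D} has 1 state.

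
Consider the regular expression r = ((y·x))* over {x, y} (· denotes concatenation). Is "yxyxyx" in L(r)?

Split into 3 pieces yx · yx · yx; each matches (y·x).

yes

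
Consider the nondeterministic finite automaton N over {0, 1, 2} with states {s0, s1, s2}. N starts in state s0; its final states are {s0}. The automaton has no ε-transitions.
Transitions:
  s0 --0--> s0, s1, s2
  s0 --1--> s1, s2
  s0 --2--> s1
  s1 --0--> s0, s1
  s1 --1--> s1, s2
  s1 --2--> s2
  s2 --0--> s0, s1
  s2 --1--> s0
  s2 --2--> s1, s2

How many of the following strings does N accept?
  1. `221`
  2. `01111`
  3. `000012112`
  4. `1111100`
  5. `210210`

`221`: accepted
`01111`: accepted
`000012112`: rejected
`1111100`: accepted
`210210`: accepted

4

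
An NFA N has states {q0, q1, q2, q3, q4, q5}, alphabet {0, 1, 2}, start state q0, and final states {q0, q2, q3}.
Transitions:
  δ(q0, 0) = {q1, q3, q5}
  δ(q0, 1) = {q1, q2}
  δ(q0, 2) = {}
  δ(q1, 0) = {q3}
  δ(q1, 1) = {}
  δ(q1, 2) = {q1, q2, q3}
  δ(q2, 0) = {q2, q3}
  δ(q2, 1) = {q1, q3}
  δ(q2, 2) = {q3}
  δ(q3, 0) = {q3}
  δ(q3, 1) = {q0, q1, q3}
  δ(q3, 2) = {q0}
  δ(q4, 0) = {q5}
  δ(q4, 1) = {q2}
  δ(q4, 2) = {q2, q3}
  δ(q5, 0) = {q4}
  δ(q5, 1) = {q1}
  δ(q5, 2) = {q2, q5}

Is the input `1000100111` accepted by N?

accepted

Start: {q0}
read 1: {q1, q2}
read 0: {q2, q3}
read 0: {q2, q3}
read 0: {q2, q3}
read 1: {q0, q1, q3}
read 0: {q1, q3, q5}
read 0: {q3, q4}
read 1: {q0, q1, q2, q3}
read 1: {q0, q1, q2, q3}
read 1: {q0, q1, q2, q3}
Reachable ∩ accepting = {q0, q2, q3} — nonempty.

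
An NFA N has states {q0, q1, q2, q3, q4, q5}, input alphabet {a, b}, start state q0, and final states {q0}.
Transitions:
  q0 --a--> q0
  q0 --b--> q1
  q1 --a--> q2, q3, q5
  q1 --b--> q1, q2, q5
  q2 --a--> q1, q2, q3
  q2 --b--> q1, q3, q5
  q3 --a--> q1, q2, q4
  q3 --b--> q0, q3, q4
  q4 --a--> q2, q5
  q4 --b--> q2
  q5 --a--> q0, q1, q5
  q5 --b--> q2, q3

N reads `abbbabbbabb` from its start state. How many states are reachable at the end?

6

Start: {q0}
read a: {q0}
read b: {q1}
read b: {q1, q2, q5}
read b: {q1, q2, q3, q5}
read a: {q0, q1, q2, q3, q4, q5}
read b: {q0, q1, q2, q3, q4, q5}
read b: {q0, q1, q2, q3, q4, q5}
read b: {q0, q1, q2, q3, q4, q5}
read a: {q0, q1, q2, q3, q4, q5}
read b: {q0, q1, q2, q3, q4, q5}
read b: {q0, q1, q2, q3, q4, q5}
Final reachable set {q0, q1, q2, q3, q4, q5} has 6 states.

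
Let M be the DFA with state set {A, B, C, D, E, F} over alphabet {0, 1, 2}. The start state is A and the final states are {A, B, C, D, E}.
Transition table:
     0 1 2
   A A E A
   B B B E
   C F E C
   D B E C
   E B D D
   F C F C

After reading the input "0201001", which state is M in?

B

A --0--> A
A --2--> A
A --0--> A
A --1--> E
E --0--> B
B --0--> B
B --1--> B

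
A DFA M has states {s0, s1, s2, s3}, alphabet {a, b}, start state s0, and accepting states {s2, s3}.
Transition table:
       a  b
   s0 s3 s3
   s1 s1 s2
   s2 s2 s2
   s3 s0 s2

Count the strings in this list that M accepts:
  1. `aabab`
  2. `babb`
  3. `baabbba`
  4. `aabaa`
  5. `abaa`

5

`aabab`: accepted
`babb`: accepted
`baabbba`: accepted
`aabaa`: accepted
`abaa`: accepted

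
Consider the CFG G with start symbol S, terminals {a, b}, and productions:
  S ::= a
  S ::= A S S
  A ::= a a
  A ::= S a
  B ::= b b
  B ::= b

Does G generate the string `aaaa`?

S ⇒ ASS ⇒ SaSS ⇒ aaSS ⇒ aaaS ⇒ aaaa

yes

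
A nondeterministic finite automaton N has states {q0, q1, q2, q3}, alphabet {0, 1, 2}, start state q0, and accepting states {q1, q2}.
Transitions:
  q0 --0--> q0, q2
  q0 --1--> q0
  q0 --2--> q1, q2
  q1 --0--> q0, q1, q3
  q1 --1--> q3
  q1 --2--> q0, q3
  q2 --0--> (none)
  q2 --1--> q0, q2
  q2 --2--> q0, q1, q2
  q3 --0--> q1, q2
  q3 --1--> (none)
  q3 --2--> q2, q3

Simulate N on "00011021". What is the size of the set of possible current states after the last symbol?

Start: {q0}
read 0: {q0, q2}
read 0: {q0, q2}
read 0: {q0, q2}
read 1: {q0, q2}
read 1: {q0, q2}
read 0: {q0, q2}
read 2: {q0, q1, q2}
read 1: {q0, q2, q3}
Final reachable set {q0, q2, q3} has 3 states.

3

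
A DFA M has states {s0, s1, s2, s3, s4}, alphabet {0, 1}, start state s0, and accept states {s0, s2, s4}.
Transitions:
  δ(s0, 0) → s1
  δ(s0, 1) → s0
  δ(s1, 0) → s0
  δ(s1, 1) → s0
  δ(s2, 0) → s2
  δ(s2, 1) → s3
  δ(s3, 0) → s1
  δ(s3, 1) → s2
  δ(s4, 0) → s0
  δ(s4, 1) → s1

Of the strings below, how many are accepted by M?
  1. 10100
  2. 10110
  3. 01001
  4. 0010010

2

10100: accepted
10110: rejected
01001: accepted
0010010: rejected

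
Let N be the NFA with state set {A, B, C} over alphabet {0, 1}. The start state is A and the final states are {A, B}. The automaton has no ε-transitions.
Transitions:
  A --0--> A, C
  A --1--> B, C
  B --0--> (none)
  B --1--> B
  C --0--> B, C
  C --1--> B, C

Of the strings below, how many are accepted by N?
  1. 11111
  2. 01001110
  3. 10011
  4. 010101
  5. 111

5

11111: accepted
01001110: accepted
10011: accepted
010101: accepted
111: accepted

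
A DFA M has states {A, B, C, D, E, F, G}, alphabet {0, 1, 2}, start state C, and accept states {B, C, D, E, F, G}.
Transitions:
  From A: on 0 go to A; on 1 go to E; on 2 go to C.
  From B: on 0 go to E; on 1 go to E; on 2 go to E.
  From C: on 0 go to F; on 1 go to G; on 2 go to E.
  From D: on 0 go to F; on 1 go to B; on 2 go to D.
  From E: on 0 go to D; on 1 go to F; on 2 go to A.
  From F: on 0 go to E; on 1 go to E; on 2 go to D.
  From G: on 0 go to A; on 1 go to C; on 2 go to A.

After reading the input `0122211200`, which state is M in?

A

C --0--> F
F --1--> E
E --2--> A
A --2--> C
C --2--> E
E --1--> F
F --1--> E
E --2--> A
A --0--> A
A --0--> A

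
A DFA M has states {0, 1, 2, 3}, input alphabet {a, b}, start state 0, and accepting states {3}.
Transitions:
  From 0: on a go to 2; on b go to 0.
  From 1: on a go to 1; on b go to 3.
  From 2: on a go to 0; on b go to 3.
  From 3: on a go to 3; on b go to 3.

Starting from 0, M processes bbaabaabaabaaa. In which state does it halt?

2

0 --b--> 0
0 --b--> 0
0 --a--> 2
2 --a--> 0
0 --b--> 0
0 --a--> 2
2 --a--> 0
0 --b--> 0
0 --a--> 2
2 --a--> 0
0 --b--> 0
0 --a--> 2
2 --a--> 0
0 --a--> 2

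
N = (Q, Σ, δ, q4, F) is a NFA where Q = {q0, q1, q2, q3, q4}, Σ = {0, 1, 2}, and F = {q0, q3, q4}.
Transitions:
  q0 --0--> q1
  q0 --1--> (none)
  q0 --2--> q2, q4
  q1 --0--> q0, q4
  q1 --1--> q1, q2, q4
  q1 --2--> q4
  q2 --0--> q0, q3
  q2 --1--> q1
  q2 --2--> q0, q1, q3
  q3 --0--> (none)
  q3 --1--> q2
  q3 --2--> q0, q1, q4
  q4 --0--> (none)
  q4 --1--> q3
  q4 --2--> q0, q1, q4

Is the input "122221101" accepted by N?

Start: {q4}
read 1: {q3}
read 2: {q0, q1, q4}
read 2: {q0, q1, q2, q4}
read 2: {q0, q1, q2, q3, q4}
read 2: {q0, q1, q2, q3, q4}
read 1: {q1, q2, q3, q4}
read 1: {q1, q2, q3, q4}
read 0: {q0, q3, q4}
read 1: {q2, q3}
Reachable ∩ accepting = {q3} — nonempty.

accepted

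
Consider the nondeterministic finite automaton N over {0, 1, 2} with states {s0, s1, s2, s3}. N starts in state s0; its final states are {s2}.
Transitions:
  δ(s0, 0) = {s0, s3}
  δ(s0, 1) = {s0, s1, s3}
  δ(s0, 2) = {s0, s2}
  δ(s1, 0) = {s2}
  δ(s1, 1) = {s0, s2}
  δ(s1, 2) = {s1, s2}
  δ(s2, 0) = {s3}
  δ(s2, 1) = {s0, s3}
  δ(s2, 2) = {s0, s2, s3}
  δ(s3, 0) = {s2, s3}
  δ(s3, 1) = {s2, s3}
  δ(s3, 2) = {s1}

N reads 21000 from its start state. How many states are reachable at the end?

3

Start: {s0}
read 2: {s0, s2}
read 1: {s0, s1, s3}
read 0: {s0, s2, s3}
read 0: {s0, s2, s3}
read 0: {s0, s2, s3}
Final reachable set {s0, s2, s3} has 3 states.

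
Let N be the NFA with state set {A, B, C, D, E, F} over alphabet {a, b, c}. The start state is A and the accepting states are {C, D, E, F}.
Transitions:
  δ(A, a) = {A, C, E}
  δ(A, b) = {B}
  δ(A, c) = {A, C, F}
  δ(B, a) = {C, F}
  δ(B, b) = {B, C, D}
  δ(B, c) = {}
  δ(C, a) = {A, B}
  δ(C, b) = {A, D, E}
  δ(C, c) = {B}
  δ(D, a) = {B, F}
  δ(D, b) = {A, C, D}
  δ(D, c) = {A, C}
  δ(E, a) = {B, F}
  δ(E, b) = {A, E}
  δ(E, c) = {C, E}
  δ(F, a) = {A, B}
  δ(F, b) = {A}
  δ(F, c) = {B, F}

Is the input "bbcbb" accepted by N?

accepted

Start: {A}
read b: {B}
read b: {B, C, D}
read c: {A, B, C}
read b: {A, B, C, D, E}
read b: {A, B, C, D, E}
Reachable ∩ accepting = {C, D, E} — nonempty.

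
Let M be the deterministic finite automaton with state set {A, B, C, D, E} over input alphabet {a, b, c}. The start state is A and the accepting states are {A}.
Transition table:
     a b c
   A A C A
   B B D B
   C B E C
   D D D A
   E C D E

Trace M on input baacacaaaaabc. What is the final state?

A --b--> C
C --a--> B
B --a--> B
B --c--> B
B --a--> B
B --c--> B
B --a--> B
B --a--> B
B --a--> B
B --a--> B
B --a--> B
B --b--> D
D --c--> A

A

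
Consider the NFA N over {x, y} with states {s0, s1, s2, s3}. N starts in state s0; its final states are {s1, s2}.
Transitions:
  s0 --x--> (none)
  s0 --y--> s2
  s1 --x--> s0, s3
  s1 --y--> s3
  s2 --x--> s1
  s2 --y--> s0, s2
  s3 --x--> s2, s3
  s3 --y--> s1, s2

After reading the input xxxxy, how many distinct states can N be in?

Start: {s0}
read x: {}
The reachable set is empty and stays empty for the remaining 4 symbols.
Final reachable set {} has 0 states.

0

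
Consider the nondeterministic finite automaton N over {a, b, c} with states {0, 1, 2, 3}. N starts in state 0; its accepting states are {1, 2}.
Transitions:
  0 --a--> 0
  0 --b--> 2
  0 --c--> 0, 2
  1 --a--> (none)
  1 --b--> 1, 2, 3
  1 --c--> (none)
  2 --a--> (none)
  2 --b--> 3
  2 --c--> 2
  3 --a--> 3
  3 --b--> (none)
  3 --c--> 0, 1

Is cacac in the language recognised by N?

accepted

Start: {0}
read c: {0, 2}
read a: {0}
read c: {0, 2}
read a: {0}
read c: {0, 2}
Reachable ∩ accepting = {2} — nonempty.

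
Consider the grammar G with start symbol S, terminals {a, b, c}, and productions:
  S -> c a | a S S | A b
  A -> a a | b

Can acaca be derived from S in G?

S ⇒ aSS ⇒ acaS ⇒ acaca

yes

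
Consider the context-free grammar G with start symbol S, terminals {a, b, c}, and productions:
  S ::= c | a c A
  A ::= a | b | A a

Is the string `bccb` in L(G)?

no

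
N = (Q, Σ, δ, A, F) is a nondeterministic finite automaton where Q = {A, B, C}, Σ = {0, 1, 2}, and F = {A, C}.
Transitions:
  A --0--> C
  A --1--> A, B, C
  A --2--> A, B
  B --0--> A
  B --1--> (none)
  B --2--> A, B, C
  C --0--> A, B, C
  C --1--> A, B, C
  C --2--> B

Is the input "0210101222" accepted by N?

Start: {A}
read 0: {C}
read 2: {B}
read 1: {}
The reachable set is empty and stays empty for the remaining 7 symbols.
Reachable ∩ accepting = {} — empty.

rejected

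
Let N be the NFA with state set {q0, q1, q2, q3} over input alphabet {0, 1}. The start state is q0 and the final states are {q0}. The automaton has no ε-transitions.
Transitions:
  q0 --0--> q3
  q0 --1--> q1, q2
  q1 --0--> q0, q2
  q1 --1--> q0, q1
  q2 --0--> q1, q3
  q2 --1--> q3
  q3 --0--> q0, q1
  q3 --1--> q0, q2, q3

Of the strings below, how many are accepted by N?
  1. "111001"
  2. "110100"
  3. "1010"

3

"111001": accepted
"110100": accepted
"1010": accepted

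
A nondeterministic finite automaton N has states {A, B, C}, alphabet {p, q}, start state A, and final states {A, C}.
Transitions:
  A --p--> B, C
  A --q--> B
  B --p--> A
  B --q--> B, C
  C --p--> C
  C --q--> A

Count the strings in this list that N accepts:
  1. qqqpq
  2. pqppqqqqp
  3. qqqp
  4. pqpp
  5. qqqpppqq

5

qqqpq: accepted
pqppqqqqp: accepted
qqqp: accepted
pqpp: accepted
qqqpppqq: accepted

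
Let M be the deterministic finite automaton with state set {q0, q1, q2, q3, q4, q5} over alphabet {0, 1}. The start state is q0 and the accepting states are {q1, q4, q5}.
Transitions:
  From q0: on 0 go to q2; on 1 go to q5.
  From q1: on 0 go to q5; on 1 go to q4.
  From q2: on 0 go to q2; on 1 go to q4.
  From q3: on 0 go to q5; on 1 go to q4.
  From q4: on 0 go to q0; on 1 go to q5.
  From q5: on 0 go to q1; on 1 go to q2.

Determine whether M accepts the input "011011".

accepted

q0 --0--> q2
q2 --1--> q4
q4 --1--> q5
q5 --0--> q1
q1 --1--> q4
q4 --1--> q5
End in state q5, which is an accepting state.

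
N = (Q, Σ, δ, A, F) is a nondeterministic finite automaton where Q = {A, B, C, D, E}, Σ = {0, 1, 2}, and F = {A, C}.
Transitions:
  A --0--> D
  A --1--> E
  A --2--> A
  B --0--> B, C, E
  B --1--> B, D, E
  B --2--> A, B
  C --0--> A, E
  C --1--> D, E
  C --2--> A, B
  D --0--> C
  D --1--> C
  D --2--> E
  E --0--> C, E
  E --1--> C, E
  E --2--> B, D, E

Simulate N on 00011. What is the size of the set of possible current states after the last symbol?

Start: {A}
read 0: {D}
read 0: {C}
read 0: {A, E}
read 1: {C, E}
read 1: {C, D, E}
Final reachable set {C, D, E} has 3 states.

3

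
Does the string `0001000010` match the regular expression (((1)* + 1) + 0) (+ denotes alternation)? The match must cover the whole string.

no

Neither ((1)*+1) nor 0 matches 0001000010.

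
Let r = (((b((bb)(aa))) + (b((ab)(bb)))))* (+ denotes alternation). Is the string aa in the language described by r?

no

aa cannot be split into zero or more pieces each matching ((b((bb)(aa)))+(b((ab)(bb)))).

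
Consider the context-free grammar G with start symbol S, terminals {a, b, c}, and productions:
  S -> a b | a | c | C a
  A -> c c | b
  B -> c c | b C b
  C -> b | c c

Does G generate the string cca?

yes

S ⇒ Ca ⇒ cca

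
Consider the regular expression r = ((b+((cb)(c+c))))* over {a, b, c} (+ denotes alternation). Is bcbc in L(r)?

yes

Split into 2 pieces b · cbc; each matches (b+((cb)(c+c))).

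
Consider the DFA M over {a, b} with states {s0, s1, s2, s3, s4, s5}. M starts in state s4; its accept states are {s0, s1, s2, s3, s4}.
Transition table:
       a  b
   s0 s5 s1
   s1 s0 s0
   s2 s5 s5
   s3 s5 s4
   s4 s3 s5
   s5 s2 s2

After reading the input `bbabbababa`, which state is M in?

s4 --b--> s5
s5 --b--> s2
s2 --a--> s5
s5 --b--> s2
s2 --b--> s5
s5 --a--> s2
s2 --b--> s5
s5 --a--> s2
s2 --b--> s5
s5 --a--> s2

s2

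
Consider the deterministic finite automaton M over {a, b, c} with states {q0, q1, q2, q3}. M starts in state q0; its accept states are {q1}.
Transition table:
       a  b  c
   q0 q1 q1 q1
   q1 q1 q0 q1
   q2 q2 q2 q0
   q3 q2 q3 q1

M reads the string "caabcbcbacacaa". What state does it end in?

q0 --c--> q1
q1 --a--> q1
q1 --a--> q1
q1 --b--> q0
q0 --c--> q1
q1 --b--> q0
q0 --c--> q1
q1 --b--> q0
q0 --a--> q1
q1 --c--> q1
q1 --a--> q1
q1 --c--> q1
q1 --a--> q1
q1 --a--> q1

q1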